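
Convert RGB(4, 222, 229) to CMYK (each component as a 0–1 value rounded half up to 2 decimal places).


R'=4/255≈0.0157, G'=222/255≈0.8706, B'=229/255≈0.8980
K = 1 - max(R',G',B') = 1 - 229/255 = 26/255 = 0.10196… → 0.10
(1-R'-K)/(1-K) simplifies to (max-R)/max with max = 229:
C = (229-4)/229 = 225/229 = 0.98253… → 0.98
M = (229-222)/229 = 7/229 = 0.03056… → 0.03
Y = (229-229)/229 = 0/229 = 0 → 0.00
= CMYK(0.98, 0.03, 0.00, 0.10)


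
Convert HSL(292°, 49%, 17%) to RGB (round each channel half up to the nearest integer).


H=292°, S=0.49, L=0.17
C = (1-|2L-1|)×S = (1-|-0.66|)×0.49 = 0.1666
H' = H/60 = 292/60 ≈ 4.8667; X = C×(1-|H' mod 2 - 1|) ≈ 0.1444
m = L - C/2 = 0.17 - 0.0833 = 0.0867
Sector ⌊H'⌋ = 4 → (R',G',B') = (≈0.1444, 0.0, 0.1666)
RGB = ((R'+m)×255, (G'+m)×255, (B'+m)×255) = (58.9271, 22.1085, 64.5915)
Round half up → RGB(59, 22, 65)


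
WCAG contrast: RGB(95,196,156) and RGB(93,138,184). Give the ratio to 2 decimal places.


Linearize each sRGB channel c=v/255: c/12.92 if c ≤ 0.04045 else ((c+0.055)/1.055)^2.4
L = 0.2126×R_lin + 0.7152×G_lin + 0.0722×B_lin
Color 1 (95,196,156):
  R=95: 95/255≈0.3725 > 0.04045 → ((0.3725+0.055)/1.055)^2.4 ≈ 0.11444
  G=196: 196/255≈0.7686 > 0.04045 → ((0.7686+0.055)/1.055)^2.4 ≈ 0.55201
  B=156: 156/255≈0.6118 > 0.04045 → ((0.6118+0.055)/1.055)^2.4 ≈ 0.33245
  L1 = 0.2126×0.11444 + 0.7152×0.55201 + 0.0722×0.33245 ≈ 0.44313
Color 2 (93,138,184):
  R=93: 93/255≈0.3647 > 0.04045 → ((0.3647+0.055)/1.055)^2.4 ≈ 0.10946
  G=138: 138/255≈0.5412 > 0.04045 → ((0.5412+0.055)/1.055)^2.4 ≈ 0.25415
  B=184: 184/255≈0.7216 > 0.04045 → ((0.7216+0.055)/1.055)^2.4 ≈ 0.47932
  L2 = 0.2126×0.10946 + 0.7152×0.25415 + 0.0722×0.47932 ≈ 0.23965
Lighter = 0.44313, Darker = 0.23965
Ratio = (L_lighter + 0.05) / (L_darker + 0.05)
Ratio = (0.44313 + 0.05) / (0.23965 + 0.05) = 0.49313 / 0.28965 ≈ 1.7025
Ratio ≈ 1.70:1


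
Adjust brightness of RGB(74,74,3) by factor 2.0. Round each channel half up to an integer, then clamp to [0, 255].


Multiply each channel by 2.0, round half up, clamp to [0, 255]
R: 74×2.0 = 148
G: 74×2.0 = 148
B: 3×2.0 = 6
= RGB(148, 148, 6)


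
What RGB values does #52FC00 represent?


52 → 82 (R)
FC → 252 (G)
00 → 0 (B)
= RGB(82, 252, 0)


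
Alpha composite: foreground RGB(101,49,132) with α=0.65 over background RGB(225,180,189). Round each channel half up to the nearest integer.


C = α×F + (1-α)×B, with 1-α = 0.35
R: 0.65×101 + 0.35×225 = 65.65 + 78.75 = 144.40 → 144
G: 0.65×49 + 0.35×180 = 31.85 + 63.00 = 94.85 → 95
B: 0.65×132 + 0.35×189 = 85.80 + 66.15 = 151.95 → 152
= RGB(144, 95, 152)


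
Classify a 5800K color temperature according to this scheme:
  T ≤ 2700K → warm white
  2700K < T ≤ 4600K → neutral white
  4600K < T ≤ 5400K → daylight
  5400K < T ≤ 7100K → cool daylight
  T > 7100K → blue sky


Temperature: 5800K
5400K < 5800K ≤ 7100K → cool daylight
Classification: cool daylight


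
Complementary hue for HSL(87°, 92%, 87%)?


Complement = opposite side of color wheel = hue + 180°
H' = (87 + 180) mod 360 = 267°
S and L unchanged.
= HSL(267°, 92%, 87%)


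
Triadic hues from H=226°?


Triadic: equally spaced at 120° intervals
H1 = 226°
H2 = (226 + 120) mod 360 = 346°
H3 = (226 + 240) mod 360 = 106°
Triadic = 226°, 346°, 106°


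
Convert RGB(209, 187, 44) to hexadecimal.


R = 209 → D1 (hex)
G = 187 → BB (hex)
B = 44 → 2C (hex)
Hex = #D1BB2C


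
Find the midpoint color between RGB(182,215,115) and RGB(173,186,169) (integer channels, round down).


Midpoint: each channel = ⌊(C₁+C₂)/2⌋
R: ⌊(182+173)/2⌋ = 177
G: ⌊(215+186)/2⌋ = 200
B: ⌊(115+169)/2⌋ = 142
= RGB(177, 200, 142)


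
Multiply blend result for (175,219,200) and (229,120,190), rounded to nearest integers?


Multiply: C = A×B/255, rounded to nearest integer
R: 175×229/255 = 40075/255 ≈ 157.157 → 157
G: 219×120/255 = 26280/255 ≈ 103.059 → 103
B: 200×190/255 = 38000/255 ≈ 149.020 → 149
= RGB(157, 103, 149)


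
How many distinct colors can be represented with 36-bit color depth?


Colors = 2^bits = 2^36
= 68,719,476,736 colors


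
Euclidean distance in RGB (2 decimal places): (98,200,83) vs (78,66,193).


d = √[(R₁-R₂)² + (G₁-G₂)² + (B₁-B₂)²]
d = √[(98-78)² + (200-66)² + (83-193)²]
d = √[400 + 17956 + 12100]
d = √30456
d ≈ 174.52


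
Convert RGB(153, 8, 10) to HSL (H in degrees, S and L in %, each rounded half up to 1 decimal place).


Normalize: R'=153/255≈0.6000, G'=8/255≈0.0314, B'=10/255≈0.0392
Max=153/255, Min=8/255, Δ=Max-Min=145/255
L = (Max+Min)/2 = (153+8)/510 = 161/510 = 0.31568… → L = 31.6%
L ≤ 0.5 → S = Δ/(Max+Min) = 145/(153+8) = 145/161 = 0.90062… → S = 90.1%
(the 1/255 factors cancel in S and H, so raw channel differences can be used)
Max is R' → H = 60 × (((G-B)/Δ) mod 6) = 60 × (((8-10)/145) mod 6)
  (-2)/145 = -0.0137…; negative, so add 6 → 5.9862…
  H = 60 × 5.9862… = 359.172…° → H = 359.2°
= HSL(359.2°, 90.1%, 31.6%)


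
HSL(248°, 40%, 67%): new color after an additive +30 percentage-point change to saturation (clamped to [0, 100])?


Original S = 40%
Adjustment = +30 percentage points
New S = 40 + (30) = 70
Clamp to [0, 100] → 70
= HSL(248°, 70%, 67%)


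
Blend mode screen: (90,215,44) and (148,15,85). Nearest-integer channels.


Screen: C = 255 - (255-A)×(255-B)/255, rounded to nearest integer
R: 255 - (255-90)×(255-148)/255 = 255 - 17655/255 ≈ 255 - 69.235 = 185.765 → 186
G: 255 - (255-215)×(255-15)/255 = 255 - 9600/255 ≈ 255 - 37.647 = 217.353 → 217
B: 255 - (255-44)×(255-85)/255 = 255 - 35870/255 ≈ 255 - 140.667 = 114.333 → 114
= RGB(186, 217, 114)


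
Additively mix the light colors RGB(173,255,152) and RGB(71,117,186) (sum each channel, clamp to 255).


Additive: each channel = min(255, C₁+C₂)
R: 173+71 = 244 → 244
G: 255+117 = 372 → 255
B: 152+186 = 338 → 255
= RGB(244, 255, 255)


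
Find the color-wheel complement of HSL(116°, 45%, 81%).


Complement = opposite side of color wheel = hue + 180°
H' = (116 + 180) mod 360 = 296°
S and L unchanged.
= HSL(296°, 45%, 81%)


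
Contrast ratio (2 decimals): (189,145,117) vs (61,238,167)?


Linearize each sRGB channel c=v/255: c/12.92 if c ≤ 0.04045 else ((c+0.055)/1.055)^2.4
L = 0.2126×R_lin + 0.7152×G_lin + 0.0722×B_lin
Color 1 (189,145,117):
  R=189: 189/255≈0.7412 > 0.04045 → ((0.7412+0.055)/1.055)^2.4 ≈ 0.50888
  G=145: 145/255≈0.5686 > 0.04045 → ((0.5686+0.055)/1.055)^2.4 ≈ 0.28315
  B=117: 117/255≈0.4588 > 0.04045 → ((0.4588+0.055)/1.055)^2.4 ≈ 0.17789
  L1 = 0.2126×0.50888 + 0.7152×0.28315 + 0.0722×0.17789 ≈ 0.32354
Color 2 (61,238,167):
  R=61: 61/255≈0.2392 > 0.04045 → ((0.2392+0.055)/1.055)^2.4 ≈ 0.04667
  G=238: 238/255≈0.9333 > 0.04045 → ((0.9333+0.055)/1.055)^2.4 ≈ 0.85499
  B=167: 167/255≈0.6549 > 0.04045 → ((0.6549+0.055)/1.055)^2.4 ≈ 0.38643
  L2 = 0.2126×0.04667 + 0.7152×0.85499 + 0.0722×0.38643 ≈ 0.64931
Lighter = 0.64931, Darker = 0.32354
Ratio = (L_lighter + 0.05) / (L_darker + 0.05)
Ratio = (0.64931 + 0.05) / (0.32354 + 0.05) = 0.69931 / 0.37354 ≈ 1.8721
Ratio ≈ 1.87:1


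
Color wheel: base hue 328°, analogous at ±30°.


Base hue: 328°
Left analog: (328 - 30) mod 360 = 298°
Right analog: (328 + 30) mod 360 = 358°
Analogous hues = 298° and 358°


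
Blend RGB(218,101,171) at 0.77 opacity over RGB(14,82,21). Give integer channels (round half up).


C = α×F + (1-α)×B, with 1-α = 0.23
R: 0.77×218 + 0.23×14 = 167.86 + 3.22 = 171.08 → 171
G: 0.77×101 + 0.23×82 = 77.77 + 18.86 = 96.63 → 97
B: 0.77×171 + 0.23×21 = 131.67 + 4.83 = 136.50 → 137
= RGB(171, 97, 137)


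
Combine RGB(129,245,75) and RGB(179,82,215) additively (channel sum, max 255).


Additive: each channel = min(255, C₁+C₂)
R: 129+179 = 308 → 255
G: 245+82 = 327 → 255
B: 75+215 = 290 → 255
= RGB(255, 255, 255)


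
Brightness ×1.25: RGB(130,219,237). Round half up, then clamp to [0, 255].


Multiply each channel by 1.25, round half up, clamp to [0, 255]
R: 130×1.25 = 162.5 → round → 163
G: 219×1.25 = 273.75 → round → 274 → clamp → 255
B: 237×1.25 = 296.25 → round → 296 → clamp → 255
= RGB(163, 255, 255)


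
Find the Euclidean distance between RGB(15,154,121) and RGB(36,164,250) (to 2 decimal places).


d = √[(R₁-R₂)² + (G₁-G₂)² + (B₁-B₂)²]
d = √[(15-36)² + (154-164)² + (121-250)²]
d = √[441 + 100 + 16641]
d = √17182
d ≈ 131.08


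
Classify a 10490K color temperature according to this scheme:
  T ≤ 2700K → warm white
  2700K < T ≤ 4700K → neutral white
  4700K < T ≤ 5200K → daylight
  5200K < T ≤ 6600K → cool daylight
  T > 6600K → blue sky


Temperature: 10490K
10490K > 6600K → blue sky
Classification: blue sky


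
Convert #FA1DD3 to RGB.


FA → 250 (R)
1D → 29 (G)
D3 → 211 (B)
= RGB(250, 29, 211)


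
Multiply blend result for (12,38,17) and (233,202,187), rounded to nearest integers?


Multiply: C = A×B/255, rounded to nearest integer
R: 12×233/255 = 2796/255 ≈ 10.965 → 11
G: 38×202/255 = 7676/255 ≈ 30.102 → 30
B: 17×187/255 = 3179/255 ≈ 12.467 → 12
= RGB(11, 30, 12)


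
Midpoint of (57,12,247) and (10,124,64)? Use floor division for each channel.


Midpoint: each channel = ⌊(C₁+C₂)/2⌋
R: ⌊(57+10)/2⌋ = 33
G: ⌊(12+124)/2⌋ = 68
B: ⌊(247+64)/2⌋ = 155
= RGB(33, 68, 155)


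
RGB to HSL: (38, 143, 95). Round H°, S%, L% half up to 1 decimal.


Normalize: R'=38/255≈0.1490, G'=143/255≈0.5608, B'=95/255≈0.3725
Max=143/255, Min=38/255, Δ=Max-Min=105/255
L = (Max+Min)/2 = (143+38)/510 = 181/510 = 0.35490… → L = 35.5%
L ≤ 0.5 → S = Δ/(Max+Min) = 105/(143+38) = 105/181 = 0.58011… → S = 58.0%
(the 1/255 factors cancel in S and H, so raw channel differences can be used)
Max is G' → H = 60 × ((B-R)/Δ + 2) = 60 × ((95-38)/105 + 2)
  57/105 + 2 = 0.5428… + 2 = 2.5428…
  H = 60 × 2.5428… = 152.571…° → H = 152.6°
= HSL(152.6°, 58.0%, 35.5%)


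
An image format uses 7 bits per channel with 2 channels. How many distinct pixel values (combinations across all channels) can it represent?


Total bits = 7 bits/channel × 2 channels = 14 bits
Distinct pixel values = 2^14
= 16,384 pixel values


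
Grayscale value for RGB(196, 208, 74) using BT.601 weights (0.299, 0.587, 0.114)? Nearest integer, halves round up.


Gray = 0.299×R + 0.587×G + 0.114×B
Gray = 0.299×196 + 0.587×208 + 0.114×74
Gray = 58.604 + 122.096 + 8.436
Gray = 189.136 → round half up → 189
Gray = 189


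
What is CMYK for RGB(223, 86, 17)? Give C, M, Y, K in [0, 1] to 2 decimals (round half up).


R'=223/255≈0.8745, G'=86/255≈0.3373, B'=17/255≈0.0667
K = 1 - max(R',G',B') = 1 - 223/255 = 32/255 = 0.12549… → 0.13
(1-R'-K)/(1-K) simplifies to (max-R)/max with max = 223:
C = (223-223)/223 = 0/223 = 0 → 0.00
M = (223-86)/223 = 137/223 = 0.61434… → 0.61
Y = (223-17)/223 = 206/223 = 0.92376… → 0.92
= CMYK(0.00, 0.61, 0.92, 0.13)


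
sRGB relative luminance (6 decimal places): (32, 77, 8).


Linearize each channel (sRGB transfer function): c = v/255; c_lin = c/12.92 if c ≤ 0.04045, else ((c+0.055)/1.055)^2.4
  R: 32/255 ≈ 0.125490 > 0.04045 → ((0.125490+0.055)/1.055)^2.4 ≈ 0.014444
  G: 77/255 ≈ 0.301961 > 0.04045 → ((0.301961+0.055)/1.055)^2.4 ≈ 0.074214
  B: 8/255 ≈ 0.031373 ≤ 0.04045 → 0.031373/12.92 ≈ 0.002428
R_lin = 0.014444, G_lin = 0.074214, B_lin = 0.002428
L = 0.2126×R + 0.7152×G + 0.0722×B
L = 0.2126×0.014444 + 0.7152×0.074214 + 0.0722×0.002428
L ≈ 0.056324


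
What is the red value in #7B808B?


Color: #7B808B
R = 7B = 123
G = 80 = 128
B = 8B = 139
Red = 123


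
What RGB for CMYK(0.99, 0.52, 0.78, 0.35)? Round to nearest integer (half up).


R = 255 × (1-C) × (1-K) = 255 × 0.01 × 0.65 = 1.6575 → 2
G = 255 × (1-M) × (1-K) = 255 × 0.48 × 0.65 = 79.56 → 80
B = 255 × (1-Y) × (1-K) = 255 × 0.22 × 0.65 = 36.465 → 36
= RGB(2, 80, 36)


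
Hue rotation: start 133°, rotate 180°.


New hue = (H + rotation) mod 360
New hue = (133 + 180) mod 360
= 313 mod 360
= 313°


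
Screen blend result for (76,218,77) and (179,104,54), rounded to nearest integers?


Screen: C = 255 - (255-A)×(255-B)/255, rounded to nearest integer
R: 255 - (255-76)×(255-179)/255 = 255 - 13604/255 ≈ 255 - 53.349 = 201.651 → 202
G: 255 - (255-218)×(255-104)/255 = 255 - 5587/255 ≈ 255 - 21.910 = 233.090 → 233
B: 255 - (255-77)×(255-54)/255 = 255 - 35778/255 ≈ 255 - 140.306 = 114.694 → 115
= RGB(202, 233, 115)


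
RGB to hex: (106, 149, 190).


R = 106 → 6A (hex)
G = 149 → 95 (hex)
B = 190 → BE (hex)
Hex = #6A95BE


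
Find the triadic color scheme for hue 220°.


Triadic: equally spaced at 120° intervals
H1 = 220°
H2 = (220 + 120) mod 360 = 340°
H3 = (220 + 240) mod 360 = 100°
Triadic = 220°, 340°, 100°


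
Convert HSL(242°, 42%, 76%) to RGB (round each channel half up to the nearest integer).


H=242°, S=0.42, L=0.76
C = (1-|2L-1|)×S = (1-|0.52|)×0.42 = 0.2016
H' = H/60 = 242/60 ≈ 4.0333; X = C×(1-|H' mod 2 - 1|) = 0.00672
m = L - C/2 = 0.76 - 0.1008 = 0.6592
Sector ⌊H'⌋ = 4 → (R',G',B') = (0.00672, 0.0, 0.2016)
RGB = ((R'+m)×255, (G'+m)×255, (B'+m)×255) = (169.8096, 168.096, 219.504)
Round half up → RGB(170, 168, 220)


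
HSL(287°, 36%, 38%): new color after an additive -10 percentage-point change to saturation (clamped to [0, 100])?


Original S = 36%
Adjustment = -10 percentage points
New S = 36 + (-10) = 26
Clamp to [0, 100] → 26
= HSL(287°, 26%, 38%)


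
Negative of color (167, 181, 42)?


Invert: (255-R, 255-G, 255-B)
R: 255-167 = 88
G: 255-181 = 74
B: 255-42 = 213
= RGB(88, 74, 213)


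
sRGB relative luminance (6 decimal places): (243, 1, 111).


Linearize each channel (sRGB transfer function): c = v/255; c_lin = c/12.92 if c ≤ 0.04045, else ((c+0.055)/1.055)^2.4
  R: 243/255 ≈ 0.952941 > 0.04045 → ((0.952941+0.055)/1.055)^2.4 ≈ 0.896269
  G: 1/255 ≈ 0.003922 ≤ 0.04045 → 0.003922/12.92 ≈ 0.000304
  B: 111/255 ≈ 0.435294 > 0.04045 → ((0.435294+0.055)/1.055)^2.4 ≈ 0.158961
R_lin = 0.896269, G_lin = 0.000304, B_lin = 0.158961
L = 0.2126×R + 0.7152×G + 0.0722×B
L = 0.2126×0.896269 + 0.7152×0.000304 + 0.0722×0.158961
L ≈ 0.202241


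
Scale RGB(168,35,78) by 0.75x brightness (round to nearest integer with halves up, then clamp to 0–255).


Multiply each channel by 0.75, round half up, clamp to [0, 255]
R: 168×0.75 = 126
G: 35×0.75 = 26.25 → round → 26
B: 78×0.75 = 58.5 → round → 59
= RGB(126, 26, 59)


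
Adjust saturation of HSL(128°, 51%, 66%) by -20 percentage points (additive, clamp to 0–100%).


Original S = 51%
Adjustment = -20 percentage points
New S = 51 + (-20) = 31
Clamp to [0, 100] → 31
= HSL(128°, 31%, 66%)


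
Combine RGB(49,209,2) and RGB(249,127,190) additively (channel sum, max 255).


Additive: each channel = min(255, C₁+C₂)
R: 49+249 = 298 → 255
G: 209+127 = 336 → 255
B: 2+190 = 192 → 192
= RGB(255, 255, 192)


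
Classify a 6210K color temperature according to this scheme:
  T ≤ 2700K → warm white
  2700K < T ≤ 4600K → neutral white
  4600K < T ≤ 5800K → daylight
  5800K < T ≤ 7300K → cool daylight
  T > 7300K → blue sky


Temperature: 6210K
5800K < 6210K ≤ 7300K → cool daylight
Classification: cool daylight


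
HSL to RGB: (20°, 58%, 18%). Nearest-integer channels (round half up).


H=20°, S=0.58, L=0.18
C = (1-|2L-1|)×S = (1-|-0.64|)×0.58 = 0.2088
H' = H/60 = 20/60 ≈ 0.3333; X = C×(1-|H' mod 2 - 1|) = 0.0696
m = L - C/2 = 0.18 - 0.1044 = 0.0756
Sector ⌊H'⌋ = 0 → (R',G',B') = (0.2088, 0.0696, 0.0)
RGB = ((R'+m)×255, (G'+m)×255, (B'+m)×255) = (72.522, 37.026, 19.278)
Round half up → RGB(73, 37, 19)


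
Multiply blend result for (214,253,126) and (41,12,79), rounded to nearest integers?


Multiply: C = A×B/255, rounded to nearest integer
R: 214×41/255 = 8774/255 ≈ 34.408 → 34
G: 253×12/255 = 3036/255 ≈ 11.906 → 12
B: 126×79/255 = 9954/255 ≈ 39.035 → 39
= RGB(34, 12, 39)


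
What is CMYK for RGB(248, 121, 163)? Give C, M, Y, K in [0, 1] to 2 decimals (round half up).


R'=248/255≈0.9725, G'=121/255≈0.4745, B'=163/255≈0.6392
K = 1 - max(R',G',B') = 1 - 248/255 = 7/255 = 0.02745… → 0.03
(1-R'-K)/(1-K) simplifies to (max-R)/max with max = 248:
C = (248-248)/248 = 0/248 = 0 → 0.00
M = (248-121)/248 = 127/248 = 0.51209… → 0.51
Y = (248-163)/248 = 85/248 = 0.34274… → 0.34
= CMYK(0.00, 0.51, 0.34, 0.03)


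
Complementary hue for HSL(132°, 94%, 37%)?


Complement = opposite side of color wheel = hue + 180°
H' = (132 + 180) mod 360 = 312°
S and L unchanged.
= HSL(312°, 94%, 37%)


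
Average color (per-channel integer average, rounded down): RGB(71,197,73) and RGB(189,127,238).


Midpoint: each channel = ⌊(C₁+C₂)/2⌋
R: ⌊(71+189)/2⌋ = 130
G: ⌊(197+127)/2⌋ = 162
B: ⌊(73+238)/2⌋ = 155
= RGB(130, 162, 155)


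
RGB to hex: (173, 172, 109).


R = 173 → AD (hex)
G = 172 → AC (hex)
B = 109 → 6D (hex)
Hex = #ADAC6D


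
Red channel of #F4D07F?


Color: #F4D07F
R = F4 = 244
G = D0 = 208
B = 7F = 127
Red = 244


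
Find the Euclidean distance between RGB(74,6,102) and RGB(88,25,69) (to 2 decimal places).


d = √[(R₁-R₂)² + (G₁-G₂)² + (B₁-B₂)²]
d = √[(74-88)² + (6-25)² + (102-69)²]
d = √[196 + 361 + 1089]
d = √1646
d ≈ 40.57


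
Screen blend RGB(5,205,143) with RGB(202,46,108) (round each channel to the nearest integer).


Screen: C = 255 - (255-A)×(255-B)/255, rounded to nearest integer
R: 255 - (255-5)×(255-202)/255 = 255 - 13250/255 ≈ 255 - 51.961 = 203.039 → 203
G: 255 - (255-205)×(255-46)/255 = 255 - 10450/255 ≈ 255 - 40.980 = 214.020 → 214
B: 255 - (255-143)×(255-108)/255 = 255 - 16464/255 ≈ 255 - 64.565 = 190.435 → 190
= RGB(203, 214, 190)


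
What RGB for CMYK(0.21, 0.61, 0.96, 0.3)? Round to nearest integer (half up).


R = 255 × (1-C) × (1-K) = 255 × 0.79 × 0.70 = 141.015 → 141
G = 255 × (1-M) × (1-K) = 255 × 0.39 × 0.70 = 69.615 → 70
B = 255 × (1-Y) × (1-K) = 255 × 0.04 × 0.70 = 7.14 → 7
= RGB(141, 70, 7)


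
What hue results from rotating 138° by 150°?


New hue = (H + rotation) mod 360
New hue = (138 + 150) mod 360
= 288 mod 360
= 288°


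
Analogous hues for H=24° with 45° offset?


Base hue: 24°
Left analog: (24 - 45) mod 360 = 339°
Right analog: (24 + 45) mod 360 = 69°
Analogous hues = 339° and 69°


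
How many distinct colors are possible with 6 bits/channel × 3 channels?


Total bits = 6 bits/channel × 3 channels = 18 bits
Distinct colors = 2^18
= 262,144 colors


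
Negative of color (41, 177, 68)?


Invert: (255-R, 255-G, 255-B)
R: 255-41 = 214
G: 255-177 = 78
B: 255-68 = 187
= RGB(214, 78, 187)


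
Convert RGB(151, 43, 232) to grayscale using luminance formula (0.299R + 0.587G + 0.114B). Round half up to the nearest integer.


Gray = 0.299×R + 0.587×G + 0.114×B
Gray = 0.299×151 + 0.587×43 + 0.114×232
Gray = 45.149 + 25.241 + 26.448
Gray = 96.838 → round half up → 97
Gray = 97


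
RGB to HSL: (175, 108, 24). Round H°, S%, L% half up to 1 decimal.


Normalize: R'=175/255≈0.6863, G'=108/255≈0.4235, B'=24/255≈0.0941
Max=175/255, Min=24/255, Δ=Max-Min=151/255
L = (Max+Min)/2 = (175+24)/510 = 199/510 = 0.39019… → L = 39.0%
L ≤ 0.5 → S = Δ/(Max+Min) = 151/(175+24) = 151/199 = 0.75879… → S = 75.9%
(the 1/255 factors cancel in S and H, so raw channel differences can be used)
Max is R' → H = 60 × (((G-B)/Δ) mod 6) = 60 × (((108-24)/151) mod 6)
  84/151 = 0.5562…
  H = 60 × 0.5562… = 33.377…° → H = 33.4°
= HSL(33.4°, 75.9%, 39.0%)


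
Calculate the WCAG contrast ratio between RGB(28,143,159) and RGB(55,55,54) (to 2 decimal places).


Linearize each sRGB channel c=v/255: c/12.92 if c ≤ 0.04045 else ((c+0.055)/1.055)^2.4
L = 0.2126×R_lin + 0.7152×G_lin + 0.0722×B_lin
Color 1 (28,143,159):
  R=28: 28/255≈0.1098 > 0.04045 → ((0.1098+0.055)/1.055)^2.4 ≈ 0.01161
  G=143: 143/255≈0.5608 > 0.04045 → ((0.5608+0.055)/1.055)^2.4 ≈ 0.27468
  B=159: 159/255≈0.6235 > 0.04045 → ((0.6235+0.055)/1.055)^2.4 ≈ 0.34670
  L1 = 0.2126×0.01161 + 0.7152×0.27468 + 0.0722×0.34670 ≈ 0.22395
Color 2 (55,55,54):
  R=55: 55/255≈0.2157 > 0.04045 → ((0.2157+0.055)/1.055)^2.4 ≈ 0.03820
  G=55: 55/255≈0.2157 > 0.04045 → ((0.2157+0.055)/1.055)^2.4 ≈ 0.03820
  B=54: 54/255≈0.2118 > 0.04045 → ((0.2118+0.055)/1.055)^2.4 ≈ 0.03689
  L2 = 0.2126×0.03820 + 0.7152×0.03820 + 0.0722×0.03689 ≈ 0.03811
Lighter = 0.22395, Darker = 0.03811
Ratio = (L_lighter + 0.05) / (L_darker + 0.05)
Ratio = (0.22395 + 0.05) / (0.03811 + 0.05) = 0.27395 / 0.08811 ≈ 3.1092
Ratio ≈ 3.11:1


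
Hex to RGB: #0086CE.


00 → 0 (R)
86 → 134 (G)
CE → 206 (B)
= RGB(0, 134, 206)


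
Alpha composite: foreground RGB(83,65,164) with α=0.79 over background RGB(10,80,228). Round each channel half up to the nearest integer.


C = α×F + (1-α)×B, with 1-α = 0.21
R: 0.79×83 + 0.21×10 = 65.57 + 2.10 = 67.67 → 68
G: 0.79×65 + 0.21×80 = 51.35 + 16.80 = 68.15 → 68
B: 0.79×164 + 0.21×228 = 129.56 + 47.88 = 177.44 → 177
= RGB(68, 68, 177)


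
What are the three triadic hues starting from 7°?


Triadic: equally spaced at 120° intervals
H1 = 7°
H2 = (7 + 120) mod 360 = 127°
H3 = (7 + 240) mod 360 = 247°
Triadic = 7°, 127°, 247°


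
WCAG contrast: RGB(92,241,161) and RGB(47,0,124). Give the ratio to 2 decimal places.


Linearize each sRGB channel c=v/255: c/12.92 if c ≤ 0.04045 else ((c+0.055)/1.055)^2.4
L = 0.2126×R_lin + 0.7152×G_lin + 0.0722×B_lin
Color 1 (92,241,161):
  R=92: 92/255≈0.3608 > 0.04045 → ((0.3608+0.055)/1.055)^2.4 ≈ 0.10702
  G=241: 241/255≈0.9451 > 0.04045 → ((0.9451+0.055)/1.055)^2.4 ≈ 0.87962
  B=161: 161/255≈0.6314 > 0.04045 → ((0.6314+0.055)/1.055)^2.4 ≈ 0.35640
  L1 = 0.2126×0.10702 + 0.7152×0.87962 + 0.0722×0.35640 ≈ 0.67759
Color 2 (47,0,124):
  R=47: 47/255≈0.1843 > 0.04045 → ((0.1843+0.055)/1.055)^2.4 ≈ 0.02843
  G=0: 0/255≈0.0000 ≤ 0.04045 → 0.0000/12.92 ≈ 0.00000
  B=124: 124/255≈0.4863 > 0.04045 → ((0.4863+0.055)/1.055)^2.4 ≈ 0.20156
  L2 = 0.2126×0.02843 + 0.7152×0.00000 + 0.0722×0.20156 ≈ 0.02060
Lighter = 0.67759, Darker = 0.02060
Ratio = (L_lighter + 0.05) / (L_darker + 0.05)
Ratio = (0.67759 + 0.05) / (0.02060 + 0.05) = 0.72759 / 0.07060 ≈ 10.3064
Ratio ≈ 10.31:1


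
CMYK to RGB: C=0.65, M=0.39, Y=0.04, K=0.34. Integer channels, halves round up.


R = 255 × (1-C) × (1-K) = 255 × 0.35 × 0.66 = 58.905 → 59
G = 255 × (1-M) × (1-K) = 255 × 0.61 × 0.66 = 102.663 → 103
B = 255 × (1-Y) × (1-K) = 255 × 0.96 × 0.66 = 161.568 → 162
= RGB(59, 103, 162)


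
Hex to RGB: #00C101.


00 → 0 (R)
C1 → 193 (G)
01 → 1 (B)
= RGB(0, 193, 1)


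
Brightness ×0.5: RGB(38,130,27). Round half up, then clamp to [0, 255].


Multiply each channel by 0.5, round half up, clamp to [0, 255]
R: 38×0.5 = 19
G: 130×0.5 = 65
B: 27×0.5 = 13.5 → round → 14
= RGB(19, 65, 14)


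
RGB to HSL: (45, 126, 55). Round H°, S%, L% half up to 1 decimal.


Normalize: R'=45/255≈0.1765, G'=126/255≈0.4941, B'=55/255≈0.2157
Max=126/255, Min=45/255, Δ=Max-Min=81/255
L = (Max+Min)/2 = (126+45)/510 = 171/510 = 0.33529… → L = 33.5%
L ≤ 0.5 → S = Δ/(Max+Min) = 81/(126+45) = 81/171 = 0.47368… → S = 47.4%
(the 1/255 factors cancel in S and H, so raw channel differences can be used)
Max is G' → H = 60 × ((B-R)/Δ + 2) = 60 × ((55-45)/81 + 2)
  10/81 + 2 = 0.1234… + 2 = 2.1234…
  H = 60 × 2.1234… = 127.407…° → H = 127.4°
= HSL(127.4°, 47.4%, 33.5%)


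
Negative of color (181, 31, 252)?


Invert: (255-R, 255-G, 255-B)
R: 255-181 = 74
G: 255-31 = 224
B: 255-252 = 3
= RGB(74, 224, 3)


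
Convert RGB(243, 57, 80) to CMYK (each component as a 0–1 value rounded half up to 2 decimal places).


R'=243/255≈0.9529, G'=57/255≈0.2235, B'=80/255≈0.3137
K = 1 - max(R',G',B') = 1 - 243/255 = 12/255 = 0.04705… → 0.05
(1-R'-K)/(1-K) simplifies to (max-R)/max with max = 243:
C = (243-243)/243 = 0/243 = 0 → 0.00
M = (243-57)/243 = 186/243 = 0.76543… → 0.77
Y = (243-80)/243 = 163/243 = 0.67078… → 0.67
= CMYK(0.00, 0.77, 0.67, 0.05)


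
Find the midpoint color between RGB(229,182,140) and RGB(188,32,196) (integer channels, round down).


Midpoint: each channel = ⌊(C₁+C₂)/2⌋
R: ⌊(229+188)/2⌋ = 208
G: ⌊(182+32)/2⌋ = 107
B: ⌊(140+196)/2⌋ = 168
= RGB(208, 107, 168)


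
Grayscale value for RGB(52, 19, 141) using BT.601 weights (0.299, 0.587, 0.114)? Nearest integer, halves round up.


Gray = 0.299×R + 0.587×G + 0.114×B
Gray = 0.299×52 + 0.587×19 + 0.114×141
Gray = 15.548 + 11.153 + 16.074
Gray = 42.775 → round half up → 43
Gray = 43


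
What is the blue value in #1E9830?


Color: #1E9830
R = 1E = 30
G = 98 = 152
B = 30 = 48
Blue = 48


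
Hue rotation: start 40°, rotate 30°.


New hue = (H + rotation) mod 360
New hue = (40 + 30) mod 360
= 70 mod 360
= 70°


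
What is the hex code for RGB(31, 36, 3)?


R = 31 → 1F (hex)
G = 36 → 24 (hex)
B = 3 → 03 (hex)
Hex = #1F2403


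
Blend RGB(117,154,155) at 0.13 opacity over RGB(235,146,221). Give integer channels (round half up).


C = α×F + (1-α)×B, with 1-α = 0.87
R: 0.13×117 + 0.87×235 = 15.21 + 204.45 = 219.66 → 220
G: 0.13×154 + 0.87×146 = 20.02 + 127.02 = 147.04 → 147
B: 0.13×155 + 0.87×221 = 20.15 + 192.27 = 212.42 → 212
= RGB(220, 147, 212)


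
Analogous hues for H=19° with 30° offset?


Base hue: 19°
Left analog: (19 - 30) mod 360 = 349°
Right analog: (19 + 30) mod 360 = 49°
Analogous hues = 349° and 49°


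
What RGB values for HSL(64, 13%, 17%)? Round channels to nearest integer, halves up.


H=64°, S=0.13, L=0.17
C = (1-|2L-1|)×S = (1-|-0.66|)×0.13 = 0.0442
H' = H/60 = 64/60 ≈ 1.0667; X = C×(1-|H' mod 2 - 1|) ≈ 0.0413
m = L - C/2 = 0.17 - 0.0221 = 0.1479
Sector ⌊H'⌋ = 1 → (R',G',B') = (≈0.0413, 0.0442, 0.0)
RGB = ((R'+m)×255, (G'+m)×255, (B'+m)×255) = (48.2341, 48.9855, 37.7145)
Round half up → RGB(48, 49, 38)


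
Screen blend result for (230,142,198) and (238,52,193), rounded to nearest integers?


Screen: C = 255 - (255-A)×(255-B)/255, rounded to nearest integer
R: 255 - (255-230)×(255-238)/255 = 255 - 425/255 ≈ 255 - 1.667 = 253.333 → 253
G: 255 - (255-142)×(255-52)/255 = 255 - 22939/255 ≈ 255 - 89.957 = 165.043 → 165
B: 255 - (255-198)×(255-193)/255 = 255 - 3534/255 ≈ 255 - 13.859 = 241.141 → 241
= RGB(253, 165, 241)


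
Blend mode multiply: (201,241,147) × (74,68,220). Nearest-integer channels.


Multiply: C = A×B/255, rounded to nearest integer
R: 201×74/255 = 14874/255 ≈ 58.329 → 58
G: 241×68/255 = 16388/255 ≈ 64.267 → 64
B: 147×220/255 = 32340/255 ≈ 126.824 → 127
= RGB(58, 64, 127)


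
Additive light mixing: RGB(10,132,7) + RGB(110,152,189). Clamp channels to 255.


Additive: each channel = min(255, C₁+C₂)
R: 10+110 = 120 → 120
G: 132+152 = 284 → 255
B: 7+189 = 196 → 196
= RGB(120, 255, 196)


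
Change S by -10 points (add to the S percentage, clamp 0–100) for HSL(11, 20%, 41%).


Original S = 20%
Adjustment = -10 percentage points
New S = 20 + (-10) = 10
Clamp to [0, 100] → 10
= HSL(11°, 10%, 41%)


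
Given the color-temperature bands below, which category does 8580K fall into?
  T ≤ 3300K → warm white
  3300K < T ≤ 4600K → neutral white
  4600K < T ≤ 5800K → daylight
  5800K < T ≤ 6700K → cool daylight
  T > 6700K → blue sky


Temperature: 8580K
8580K > 6700K → blue sky
Classification: blue sky


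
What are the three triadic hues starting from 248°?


Triadic: equally spaced at 120° intervals
H1 = 248°
H2 = (248 + 120) mod 360 = 8°
H3 = (248 + 240) mod 360 = 128°
Triadic = 248°, 8°, 128°


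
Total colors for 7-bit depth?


Colors = 2^bits = 2^7
= 128 colors


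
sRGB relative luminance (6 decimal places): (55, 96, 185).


Linearize each channel (sRGB transfer function): c = v/255; c_lin = c/12.92 if c ≤ 0.04045, else ((c+0.055)/1.055)^2.4
  R: 55/255 ≈ 0.215686 > 0.04045 → ((0.215686+0.055)/1.055)^2.4 ≈ 0.038204
  G: 96/255 ≈ 0.376471 > 0.04045 → ((0.376471+0.055)/1.055)^2.4 ≈ 0.116971
  B: 185/255 ≈ 0.725490 > 0.04045 → ((0.725490+0.055)/1.055)^2.4 ≈ 0.485150
R_lin = 0.038204, G_lin = 0.116971, B_lin = 0.485150
L = 0.2126×R + 0.7152×G + 0.0722×B
L = 0.2126×0.038204 + 0.7152×0.116971 + 0.0722×0.485150
L ≈ 0.126807


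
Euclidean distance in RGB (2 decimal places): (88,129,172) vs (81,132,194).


d = √[(R₁-R₂)² + (G₁-G₂)² + (B₁-B₂)²]
d = √[(88-81)² + (129-132)² + (172-194)²]
d = √[49 + 9 + 484]
d = √542
d ≈ 23.28


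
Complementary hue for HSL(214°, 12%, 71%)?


Complement = opposite side of color wheel = hue + 180°
H' = (214 + 180) mod 360 = 34°
S and L unchanged.
= HSL(34°, 12%, 71%)


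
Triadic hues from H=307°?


Triadic: equally spaced at 120° intervals
H1 = 307°
H2 = (307 + 120) mod 360 = 67°
H3 = (307 + 240) mod 360 = 187°
Triadic = 307°, 67°, 187°


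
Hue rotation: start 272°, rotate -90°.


New hue = (H + rotation) mod 360
New hue = (272 -90) mod 360
= 182 mod 360
= 182°


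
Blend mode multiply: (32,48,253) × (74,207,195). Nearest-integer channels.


Multiply: C = A×B/255, rounded to nearest integer
R: 32×74/255 = 2368/255 ≈ 9.286 → 9
G: 48×207/255 = 9936/255 ≈ 38.965 → 39
B: 253×195/255 = 49335/255 ≈ 193.471 → 193
= RGB(9, 39, 193)


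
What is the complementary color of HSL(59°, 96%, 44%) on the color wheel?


Complement = opposite side of color wheel = hue + 180°
H' = (59 + 180) mod 360 = 239°
S and L unchanged.
= HSL(239°, 96%, 44%)


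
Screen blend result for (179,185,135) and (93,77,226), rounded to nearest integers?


Screen: C = 255 - (255-A)×(255-B)/255, rounded to nearest integer
R: 255 - (255-179)×(255-93)/255 = 255 - 12312/255 ≈ 255 - 48.282 = 206.718 → 207
G: 255 - (255-185)×(255-77)/255 = 255 - 12460/255 ≈ 255 - 48.863 = 206.137 → 206
B: 255 - (255-135)×(255-226)/255 = 255 - 3480/255 ≈ 255 - 13.647 = 241.353 → 241
= RGB(207, 206, 241)


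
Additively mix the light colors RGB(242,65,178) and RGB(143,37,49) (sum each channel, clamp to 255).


Additive: each channel = min(255, C₁+C₂)
R: 242+143 = 385 → 255
G: 65+37 = 102 → 102
B: 178+49 = 227 → 227
= RGB(255, 102, 227)


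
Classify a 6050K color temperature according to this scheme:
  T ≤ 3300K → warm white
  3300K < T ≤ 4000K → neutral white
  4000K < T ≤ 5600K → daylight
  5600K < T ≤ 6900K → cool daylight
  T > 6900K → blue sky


Temperature: 6050K
5600K < 6050K ≤ 6900K → cool daylight
Classification: cool daylight


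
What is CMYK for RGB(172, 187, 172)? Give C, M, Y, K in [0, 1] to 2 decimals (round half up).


R'=172/255≈0.6745, G'=187/255≈0.7333, B'=172/255≈0.6745
K = 1 - max(R',G',B') = 1 - 187/255 = 68/255 = 0.26666… → 0.27
(1-R'-K)/(1-K) simplifies to (max-R)/max with max = 187:
C = (187-172)/187 = 15/187 = 0.08021… → 0.08
M = (187-187)/187 = 0/187 = 0 → 0.00
Y = (187-172)/187 = 15/187 = 0.08021… → 0.08
= CMYK(0.08, 0.00, 0.08, 0.27)


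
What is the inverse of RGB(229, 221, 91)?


Invert: (255-R, 255-G, 255-B)
R: 255-229 = 26
G: 255-221 = 34
B: 255-91 = 164
= RGB(26, 34, 164)


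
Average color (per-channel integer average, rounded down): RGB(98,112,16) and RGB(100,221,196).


Midpoint: each channel = ⌊(C₁+C₂)/2⌋
R: ⌊(98+100)/2⌋ = 99
G: ⌊(112+221)/2⌋ = 166
B: ⌊(16+196)/2⌋ = 106
= RGB(99, 166, 106)


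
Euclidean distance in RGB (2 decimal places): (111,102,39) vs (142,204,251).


d = √[(R₁-R₂)² + (G₁-G₂)² + (B₁-B₂)²]
d = √[(111-142)² + (102-204)² + (39-251)²]
d = √[961 + 10404 + 44944]
d = √56309
d ≈ 237.30


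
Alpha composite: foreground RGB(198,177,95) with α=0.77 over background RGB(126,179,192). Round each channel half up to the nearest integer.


C = α×F + (1-α)×B, with 1-α = 0.23
R: 0.77×198 + 0.23×126 = 152.46 + 28.98 = 181.44 → 181
G: 0.77×177 + 0.23×179 = 136.29 + 41.17 = 177.46 → 177
B: 0.77×95 + 0.23×192 = 73.15 + 44.16 = 117.31 → 117
= RGB(181, 177, 117)


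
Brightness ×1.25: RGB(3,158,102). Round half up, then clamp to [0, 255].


Multiply each channel by 1.25, round half up, clamp to [0, 255]
R: 3×1.25 = 3.75 → round → 4
G: 158×1.25 = 197.5 → round → 198
B: 102×1.25 = 127.5 → round → 128
= RGB(4, 198, 128)


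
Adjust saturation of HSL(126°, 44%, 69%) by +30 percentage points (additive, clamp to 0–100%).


Original S = 44%
Adjustment = +30 percentage points
New S = 44 + (30) = 74
Clamp to [0, 100] → 74
= HSL(126°, 74%, 69%)


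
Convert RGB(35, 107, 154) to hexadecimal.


R = 35 → 23 (hex)
G = 107 → 6B (hex)
B = 154 → 9A (hex)
Hex = #236B9A


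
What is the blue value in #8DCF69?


Color: #8DCF69
R = 8D = 141
G = CF = 207
B = 69 = 105
Blue = 105


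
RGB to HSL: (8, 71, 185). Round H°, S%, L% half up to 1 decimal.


Normalize: R'=8/255≈0.0314, G'=71/255≈0.2784, B'=185/255≈0.7255
Max=185/255, Min=8/255, Δ=Max-Min=177/255
L = (Max+Min)/2 = (185+8)/510 = 193/510 = 0.37843… → L = 37.8%
L ≤ 0.5 → S = Δ/(Max+Min) = 177/(185+8) = 177/193 = 0.91709… → S = 91.7%
(the 1/255 factors cancel in S and H, so raw channel differences can be used)
Max is B' → H = 60 × ((R-G)/Δ + 4) = 60 × ((8-71)/177 + 4)
  -63/177 + 4 = -0.3559… + 4 = 3.6440…
  H = 60 × 3.6440… = 218.644…° → H = 218.6°
= HSL(218.6°, 91.7%, 37.8%)


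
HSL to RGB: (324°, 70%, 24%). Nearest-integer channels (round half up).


H=324°, S=0.70, L=0.24
C = (1-|2L-1|)×S = (1-|-0.52|)×0.70 = 0.336
H' = H/60 = 324/60 ≈ 5.4000; X = C×(1-|H' mod 2 - 1|) = 0.2016
m = L - C/2 = 0.24 - 0.168 = 0.072
Sector ⌊H'⌋ = 5 → (R',G',B') = (0.336, 0.0, 0.2016)
RGB = ((R'+m)×255, (G'+m)×255, (B'+m)×255) = (104.04, 18.36, 69.768)
Round half up → RGB(104, 18, 70)


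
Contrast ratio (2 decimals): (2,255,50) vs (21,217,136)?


Linearize each sRGB channel c=v/255: c/12.92 if c ≤ 0.04045 else ((c+0.055)/1.055)^2.4
L = 0.2126×R_lin + 0.7152×G_lin + 0.0722×B_lin
Color 1 (2,255,50):
  R=2: 2/255≈0.0078 ≤ 0.04045 → 0.0078/12.92 ≈ 0.00061
  G=255: 255/255≈1.0000 > 0.04045 → ((1.0000+0.055)/1.055)^2.4 ≈ 1.00000
  B=50: 50/255≈0.1961 > 0.04045 → ((0.1961+0.055)/1.055)^2.4 ≈ 0.03190
  L1 = 0.2126×0.00061 + 0.7152×1.00000 + 0.0722×0.03190 ≈ 0.71763
Color 2 (21,217,136):
  R=21: 21/255≈0.0824 > 0.04045 → ((0.0824+0.055)/1.055)^2.4 ≈ 0.00750
  G=217: 217/255≈0.8510 > 0.04045 → ((0.8510+0.055)/1.055)^2.4 ≈ 0.69387
  B=136: 136/255≈0.5333 > 0.04045 → ((0.5333+0.055)/1.055)^2.4 ≈ 0.24620
  L2 = 0.2126×0.00750 + 0.7152×0.69387 + 0.0722×0.24620 ≈ 0.51563
Lighter = 0.71763, Darker = 0.51563
Ratio = (L_lighter + 0.05) / (L_darker + 0.05)
Ratio = (0.71763 + 0.05) / (0.51563 + 0.05) = 0.76763 / 0.56563 ≈ 1.3571
Ratio ≈ 1.36:1


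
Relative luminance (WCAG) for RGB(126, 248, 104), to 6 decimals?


Linearize each channel (sRGB transfer function): c = v/255; c_lin = c/12.92 if c ≤ 0.04045, else ((c+0.055)/1.055)^2.4
  R: 126/255 ≈ 0.494118 > 0.04045 → ((0.494118+0.055)/1.055)^2.4 ≈ 0.208637
  G: 248/255 ≈ 0.972549 > 0.04045 → ((0.972549+0.055)/1.055)^2.4 ≈ 0.938686
  B: 104/255 ≈ 0.407843 > 0.04045 → ((0.407843+0.055)/1.055)^2.4 ≈ 0.138432
R_lin = 0.208637, G_lin = 0.938686, B_lin = 0.138432
L = 0.2126×R + 0.7152×G + 0.0722×B
L = 0.2126×0.208637 + 0.7152×0.938686 + 0.0722×0.138432
L ≈ 0.725699


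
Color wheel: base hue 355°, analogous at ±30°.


Base hue: 355°
Left analog: (355 - 30) mod 360 = 325°
Right analog: (355 + 30) mod 360 = 25°
Analogous hues = 325° and 25°


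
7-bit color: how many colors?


Colors = 2^bits = 2^7
= 128 colors


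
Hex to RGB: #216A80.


21 → 33 (R)
6A → 106 (G)
80 → 128 (B)
= RGB(33, 106, 128)


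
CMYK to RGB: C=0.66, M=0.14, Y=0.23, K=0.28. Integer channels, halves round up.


R = 255 × (1-C) × (1-K) = 255 × 0.34 × 0.72 = 62.424 → 62
G = 255 × (1-M) × (1-K) = 255 × 0.86 × 0.72 = 157.896 → 158
B = 255 × (1-Y) × (1-K) = 255 × 0.77 × 0.72 = 141.372 → 141
= RGB(62, 158, 141)


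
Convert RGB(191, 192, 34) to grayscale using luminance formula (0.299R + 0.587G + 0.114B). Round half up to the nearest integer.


Gray = 0.299×R + 0.587×G + 0.114×B
Gray = 0.299×191 + 0.587×192 + 0.114×34
Gray = 57.109 + 112.704 + 3.876
Gray = 173.689 → round half up → 174
Gray = 174


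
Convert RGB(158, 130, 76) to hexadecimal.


R = 158 → 9E (hex)
G = 130 → 82 (hex)
B = 76 → 4C (hex)
Hex = #9E824C


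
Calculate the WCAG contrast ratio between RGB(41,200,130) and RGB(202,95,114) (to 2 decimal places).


Linearize each sRGB channel c=v/255: c/12.92 if c ≤ 0.04045 else ((c+0.055)/1.055)^2.4
L = 0.2126×R_lin + 0.7152×G_lin + 0.0722×B_lin
Color 1 (41,200,130):
  R=41: 41/255≈0.1608 > 0.04045 → ((0.1608+0.055)/1.055)^2.4 ≈ 0.02217
  G=200: 200/255≈0.7843 > 0.04045 → ((0.7843+0.055)/1.055)^2.4 ≈ 0.57758
  B=130: 130/255≈0.5098 > 0.04045 → ((0.5098+0.055)/1.055)^2.4 ≈ 0.22323
  L1 = 0.2126×0.02217 + 0.7152×0.57758 + 0.0722×0.22323 ≈ 0.43392
Color 2 (202,95,114):
  R=202: 202/255≈0.7922 > 0.04045 → ((0.7922+0.055)/1.055)^2.4 ≈ 0.59062
  G=95: 95/255≈0.3725 > 0.04045 → ((0.3725+0.055)/1.055)^2.4 ≈ 0.11444
  B=114: 114/255≈0.4471 > 0.04045 → ((0.4471+0.055)/1.055)^2.4 ≈ 0.16827
  L2 = 0.2126×0.59062 + 0.7152×0.11444 + 0.0722×0.16827 ≈ 0.21956
Lighter = 0.43392, Darker = 0.21956
Ratio = (L_lighter + 0.05) / (L_darker + 0.05)
Ratio = (0.43392 + 0.05) / (0.21956 + 0.05) = 0.48392 / 0.26956 ≈ 1.7952
Ratio ≈ 1.80:1


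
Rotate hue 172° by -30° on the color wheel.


New hue = (H + rotation) mod 360
New hue = (172 -30) mod 360
= 142 mod 360
= 142°


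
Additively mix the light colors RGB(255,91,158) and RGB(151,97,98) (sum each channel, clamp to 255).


Additive: each channel = min(255, C₁+C₂)
R: 255+151 = 406 → 255
G: 91+97 = 188 → 188
B: 158+98 = 256 → 255
= RGB(255, 188, 255)


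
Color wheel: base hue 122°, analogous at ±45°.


Base hue: 122°
Left analog: (122 - 45) mod 360 = 77°
Right analog: (122 + 45) mod 360 = 167°
Analogous hues = 77° and 167°


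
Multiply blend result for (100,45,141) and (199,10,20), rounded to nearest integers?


Multiply: C = A×B/255, rounded to nearest integer
R: 100×199/255 = 19900/255 ≈ 78.039 → 78
G: 45×10/255 = 450/255 ≈ 1.765 → 2
B: 141×20/255 = 2820/255 ≈ 11.059 → 11
= RGB(78, 2, 11)


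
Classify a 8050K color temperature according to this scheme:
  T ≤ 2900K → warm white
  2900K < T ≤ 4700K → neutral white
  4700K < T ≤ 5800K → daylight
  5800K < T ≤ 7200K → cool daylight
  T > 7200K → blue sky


Temperature: 8050K
8050K > 7200K → blue sky
Classification: blue sky


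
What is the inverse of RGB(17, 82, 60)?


Invert: (255-R, 255-G, 255-B)
R: 255-17 = 238
G: 255-82 = 173
B: 255-60 = 195
= RGB(238, 173, 195)


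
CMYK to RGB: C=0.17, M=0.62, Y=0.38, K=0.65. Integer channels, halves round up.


R = 255 × (1-C) × (1-K) = 255 × 0.83 × 0.35 = 74.0775 → 74
G = 255 × (1-M) × (1-K) = 255 × 0.38 × 0.35 = 33.915 → 34
B = 255 × (1-Y) × (1-K) = 255 × 0.62 × 0.35 = 55.335 → 55
= RGB(74, 34, 55)
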